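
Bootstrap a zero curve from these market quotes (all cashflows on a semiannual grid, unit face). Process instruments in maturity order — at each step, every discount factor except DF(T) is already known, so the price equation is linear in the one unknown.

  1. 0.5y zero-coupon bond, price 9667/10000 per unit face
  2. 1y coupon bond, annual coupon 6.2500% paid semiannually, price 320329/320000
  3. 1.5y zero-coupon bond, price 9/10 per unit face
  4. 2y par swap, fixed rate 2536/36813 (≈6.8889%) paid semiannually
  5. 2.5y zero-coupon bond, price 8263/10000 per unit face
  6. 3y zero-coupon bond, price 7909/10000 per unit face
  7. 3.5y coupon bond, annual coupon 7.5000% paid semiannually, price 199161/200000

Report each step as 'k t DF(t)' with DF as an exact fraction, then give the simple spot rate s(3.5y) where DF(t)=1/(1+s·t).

step 1 [0.5y] zero: DF = P = 9667/10000 ≈ 0.966700
step 2 [1y] bond c/2=1/32: DF=(320329/320000 − 1/32·(0.966700))/(1+1/32) = 4707/5000 ≈ 0.941400
step 3 [1.5y] zero: DF = P = 9/10 ≈ 0.900000
step 4 [2y] swap r/2=1268/36813: DF=(1 − 1268/36813·(0.966700+0.941400+0.900000))/(1+1268/36813) = 2183/2500 ≈ 0.873200
step 5 [2.5y] zero: DF = P = 8263/10000 ≈ 0.826300
step 6 [3y] zero: DF = P = 7909/10000 ≈ 0.790900
step 7 [3.5y] bond c/2=3/80: DF=(199161/200000 − 3/80·(0.966700+0.941400+0.900000+0.873200+0.826300+0.790900))/(1+3/80) = 7683/10000 ≈ 0.768300

1 1/2 9667/10000
2 1 4707/5000
3 3/2 9/10
4 2 2183/2500
5 5/2 8263/10000
6 3 7909/10000
7 7/2 7683/10000
s(3.5y) = (1/(7683/10000) − 1)/(7/2) = 662/7683 ≈ 8.6164%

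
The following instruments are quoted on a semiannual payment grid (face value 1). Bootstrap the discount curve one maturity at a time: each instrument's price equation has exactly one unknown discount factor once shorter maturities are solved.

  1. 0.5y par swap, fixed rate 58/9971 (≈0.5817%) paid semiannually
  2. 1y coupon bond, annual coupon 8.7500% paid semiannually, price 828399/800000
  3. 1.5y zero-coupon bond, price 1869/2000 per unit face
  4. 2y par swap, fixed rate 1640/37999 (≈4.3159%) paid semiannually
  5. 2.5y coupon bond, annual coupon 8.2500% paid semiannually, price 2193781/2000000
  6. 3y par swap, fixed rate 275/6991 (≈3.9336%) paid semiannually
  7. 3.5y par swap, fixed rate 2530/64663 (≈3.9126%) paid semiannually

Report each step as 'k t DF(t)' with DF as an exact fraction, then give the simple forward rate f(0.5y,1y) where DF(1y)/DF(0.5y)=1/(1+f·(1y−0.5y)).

1 1/2 9971/10000
2 1 9503/10000
3 3/2 1869/2000
4 2 459/500
5 5/2 9029/10000
6 3 89/100
7 7/2 1747/2000
f(0.5y,1y) = ((9971/10000)/(9503/10000) − 1)/(1/2) = 72/731 ≈ 9.8495%

step 1 [0.5y] swap r/2=29/9971: DF=(1 − 29/9971·(0))/(1+29/9971) = 9971/10000 ≈ 0.997100
step 2 [1y] bond c/2=7/160: DF=(828399/800000 − 7/160·(0.997100))/(1+7/160) = 9503/10000 ≈ 0.950300
step 3 [1.5y] zero: DF = P = 1869/2000 ≈ 0.934500
step 4 [2y] swap r/2=820/37999: DF=(1 − 820/37999·(0.997100+0.950300+0.934500))/(1+820/37999) = 459/500 ≈ 0.918000
step 5 [2.5y] bond c/2=33/800: DF=(2193781/2000000 − 33/800·(0.997100+0.950300+0.934500+0.918000))/(1+33/800) = 9029/10000 ≈ 0.902900
step 6 [3y] swap r/2=275/13982: DF=(1 − 275/13982·(0.997100+0.950300+0.934500+0.918000+0.902900))/(1+275/13982) = 89/100 ≈ 0.890000
step 7 [3.5y] swap r/2=1265/64663: DF=(1 − 1265/64663·(0.997100+0.950300+0.934500+0.918000+0.902900+0.890000))/(1+1265/64663) = 1747/2000 ≈ 0.873500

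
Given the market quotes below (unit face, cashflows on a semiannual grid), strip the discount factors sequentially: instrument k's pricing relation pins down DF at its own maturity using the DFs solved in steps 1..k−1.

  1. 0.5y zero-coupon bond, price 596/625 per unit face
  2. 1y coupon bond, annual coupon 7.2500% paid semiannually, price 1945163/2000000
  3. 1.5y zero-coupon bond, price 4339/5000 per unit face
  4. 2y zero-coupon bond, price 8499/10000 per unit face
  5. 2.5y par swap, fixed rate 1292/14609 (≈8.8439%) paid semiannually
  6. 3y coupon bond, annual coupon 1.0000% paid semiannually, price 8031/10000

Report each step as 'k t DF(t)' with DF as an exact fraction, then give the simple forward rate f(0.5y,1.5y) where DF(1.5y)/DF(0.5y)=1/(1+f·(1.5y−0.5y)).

step 1 [0.5y] zero: DF = P = 596/625 ≈ 0.953600
step 2 [1y] bond c/2=29/800: DF=(1945163/2000000 − 29/800·(0.953600))/(1+29/800) = 2263/2500 ≈ 0.905200
step 3 [1.5y] zero: DF = P = 4339/5000 ≈ 0.867800
step 4 [2y] zero: DF = P = 8499/10000 ≈ 0.849900
step 5 [2.5y] swap r/2=646/14609: DF=(1 − 646/14609·(0.953600+0.905200+0.867800+0.849900))/(1+646/14609) = 4031/5000 ≈ 0.806200
step 6 [3y] bond c/2=1/200: DF=(8031/10000 − 1/200·(0.953600+0.905200+0.867800+0.849900+0.806200))/(1+1/200) = 7773/10000 ≈ 0.777300

1 1/2 596/625
2 1 2263/2500
3 3/2 4339/5000
4 2 8499/10000
5 5/2 4031/5000
6 3 7773/10000
f(0.5y,1.5y) = ((596/625)/(4339/5000) − 1)/(1) = 429/4339 ≈ 9.8871%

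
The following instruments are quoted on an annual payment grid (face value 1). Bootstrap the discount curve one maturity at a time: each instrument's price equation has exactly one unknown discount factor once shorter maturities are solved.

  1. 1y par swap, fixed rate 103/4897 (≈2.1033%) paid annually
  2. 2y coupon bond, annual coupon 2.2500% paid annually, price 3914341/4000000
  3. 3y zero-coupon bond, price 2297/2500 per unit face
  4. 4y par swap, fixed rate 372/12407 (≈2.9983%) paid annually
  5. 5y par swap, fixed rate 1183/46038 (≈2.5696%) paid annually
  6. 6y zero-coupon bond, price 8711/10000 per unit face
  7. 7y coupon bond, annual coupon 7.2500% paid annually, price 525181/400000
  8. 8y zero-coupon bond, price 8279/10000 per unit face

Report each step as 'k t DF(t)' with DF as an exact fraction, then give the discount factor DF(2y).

1 1 4897/5000
2 2 1871/2000
3 3 2297/2500
4 4 2221/2500
5 5 8817/10000
6 6 8711/10000
7 7 8541/10000
8 8 8279/10000
DF(2y) = 1871/2000 ≈ 0.935500

step 1 [1y] swap r/1=103/4897: DF=(1 − 103/4897·(0))/(1+103/4897) = 4897/5000 ≈ 0.979400
step 2 [2y] bond c/1=9/400: DF=(3914341/4000000 − 9/400·(0.979400))/(1+9/400) = 1871/2000 ≈ 0.935500
step 3 [3y] zero: DF = P = 2297/2500 ≈ 0.918800
step 4 [4y] swap r/1=372/12407: DF=(1 − 372/12407·(0.979400+0.935500+0.918800))/(1+372/12407) = 2221/2500 ≈ 0.888400
step 5 [5y] swap r/1=1183/46038: DF=(1 − 1183/46038·(0.979400+0.935500+0.918800+0.888400))/(1+1183/46038) = 8817/10000 ≈ 0.881700
step 6 [6y] zero: DF = P = 8711/10000 ≈ 0.871100
step 7 [7y] bond c/1=29/400: DF=(525181/400000 − 29/400·(0.979400+0.935500+0.918800+0.888400+0.881700+0.871100))/(1+29/400) = 8541/10000 ≈ 0.854100
step 8 [8y] zero: DF = P = 8279/10000 ≈ 0.827900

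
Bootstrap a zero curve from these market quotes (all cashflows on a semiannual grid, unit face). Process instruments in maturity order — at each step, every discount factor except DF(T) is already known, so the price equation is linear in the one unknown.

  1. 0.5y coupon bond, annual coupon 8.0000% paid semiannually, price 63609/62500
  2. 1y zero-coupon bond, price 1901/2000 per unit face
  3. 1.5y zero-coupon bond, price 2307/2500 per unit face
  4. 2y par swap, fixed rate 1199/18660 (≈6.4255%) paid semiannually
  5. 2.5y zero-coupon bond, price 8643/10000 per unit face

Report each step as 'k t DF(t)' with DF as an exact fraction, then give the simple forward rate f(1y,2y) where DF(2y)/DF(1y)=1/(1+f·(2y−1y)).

1 1/2 4893/5000
2 1 1901/2000
3 3/2 2307/2500
4 2 8801/10000
5 5/2 8643/10000
f(1y,2y) = ((1901/2000)/(8801/10000) − 1)/(1) = 704/8801 ≈ 7.9991%

step 1 [0.5y] bond c/2=1/25: DF=(63609/62500 − 1/25·(0))/(1+1/25) = 4893/5000 ≈ 0.978600
step 2 [1y] zero: DF = P = 1901/2000 ≈ 0.950500
step 3 [1.5y] zero: DF = P = 2307/2500 ≈ 0.922800
step 4 [2y] swap r/2=1199/37320: DF=(1 − 1199/37320·(0.978600+0.950500+0.922800))/(1+1199/37320) = 8801/10000 ≈ 0.880100
step 5 [2.5y] zero: DF = P = 8643/10000 ≈ 0.864300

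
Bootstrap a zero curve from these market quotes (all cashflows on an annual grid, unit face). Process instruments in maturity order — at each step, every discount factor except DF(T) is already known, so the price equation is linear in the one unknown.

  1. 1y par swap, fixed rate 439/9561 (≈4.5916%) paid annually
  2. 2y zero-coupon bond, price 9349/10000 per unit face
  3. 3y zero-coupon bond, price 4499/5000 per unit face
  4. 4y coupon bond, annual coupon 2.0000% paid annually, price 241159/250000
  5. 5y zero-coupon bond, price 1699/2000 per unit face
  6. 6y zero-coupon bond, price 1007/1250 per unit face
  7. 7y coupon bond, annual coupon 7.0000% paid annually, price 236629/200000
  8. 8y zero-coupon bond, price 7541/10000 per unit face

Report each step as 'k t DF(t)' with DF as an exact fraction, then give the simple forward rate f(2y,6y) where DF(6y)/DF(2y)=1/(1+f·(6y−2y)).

1 1 9561/10000
2 2 9349/10000
3 3 4499/5000
4 4 891/1000
5 5 1699/2000
6 6 1007/1250
7 7 3783/5000
8 8 7541/10000
f(2y,6y) = ((9349/10000)/(1007/1250) − 1)/(4) = 1293/32224 ≈ 4.0125%

step 1 [1y] swap r/1=439/9561: DF=(1 − 439/9561·(0))/(1+439/9561) = 9561/10000 ≈ 0.956100
step 2 [2y] zero: DF = P = 9349/10000 ≈ 0.934900
step 3 [3y] zero: DF = P = 4499/5000 ≈ 0.899800
step 4 [4y] bond c/1=1/50: DF=(241159/250000 − 1/50·(0.956100+0.934900+0.899800))/(1+1/50) = 891/1000 ≈ 0.891000
step 5 [5y] zero: DF = P = 1699/2000 ≈ 0.849500
step 6 [6y] zero: DF = P = 1007/1250 ≈ 0.805600
step 7 [7y] bond c/1=7/100: DF=(236629/200000 − 7/100·(0.956100+0.934900+0.899800+0.891000+0.849500+0.805600))/(1+7/100) = 3783/5000 ≈ 0.756600
step 8 [8y] zero: DF = P = 7541/10000 ≈ 0.754100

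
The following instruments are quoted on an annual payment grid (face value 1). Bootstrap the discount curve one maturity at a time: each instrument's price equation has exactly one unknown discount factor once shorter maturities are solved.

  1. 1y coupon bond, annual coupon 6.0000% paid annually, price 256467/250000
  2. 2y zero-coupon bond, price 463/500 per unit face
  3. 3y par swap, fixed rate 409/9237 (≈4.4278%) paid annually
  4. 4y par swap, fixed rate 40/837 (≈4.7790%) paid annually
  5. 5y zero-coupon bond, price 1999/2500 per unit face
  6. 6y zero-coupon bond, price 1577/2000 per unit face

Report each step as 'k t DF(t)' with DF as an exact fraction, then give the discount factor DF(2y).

1 1 4839/5000
2 2 463/500
3 3 8773/10000
4 4 207/250
5 5 1999/2500
6 6 1577/2000
DF(2y) = 463/500 ≈ 0.926000

step 1 [1y] bond c/1=3/50: DF=(256467/250000 − 3/50·(0))/(1+3/50) = 4839/5000 ≈ 0.967800
step 2 [2y] zero: DF = P = 463/500 ≈ 0.926000
step 3 [3y] swap r/1=409/9237: DF=(1 − 409/9237·(0.967800+0.926000))/(1+409/9237) = 8773/10000 ≈ 0.877300
step 4 [4y] swap r/1=40/837: DF=(1 − 40/837·(0.967800+0.926000+0.877300))/(1+40/837) = 207/250 ≈ 0.828000
step 5 [5y] zero: DF = P = 1999/2500 ≈ 0.799600
step 6 [6y] zero: DF = P = 1577/2000 ≈ 0.788500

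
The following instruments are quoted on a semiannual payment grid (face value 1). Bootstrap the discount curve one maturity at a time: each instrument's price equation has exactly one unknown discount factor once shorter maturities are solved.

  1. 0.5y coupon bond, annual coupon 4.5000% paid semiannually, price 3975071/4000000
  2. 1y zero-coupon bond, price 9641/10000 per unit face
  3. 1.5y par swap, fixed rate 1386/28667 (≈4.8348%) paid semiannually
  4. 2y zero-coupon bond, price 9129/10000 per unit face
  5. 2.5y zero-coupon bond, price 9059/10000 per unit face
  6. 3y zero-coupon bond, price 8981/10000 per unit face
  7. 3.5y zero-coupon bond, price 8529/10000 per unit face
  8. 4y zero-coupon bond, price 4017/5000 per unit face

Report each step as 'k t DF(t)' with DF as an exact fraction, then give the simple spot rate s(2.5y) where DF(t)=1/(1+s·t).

1 1/2 9719/10000
2 1 9641/10000
3 3/2 9307/10000
4 2 9129/10000
5 5/2 9059/10000
6 3 8981/10000
7 7/2 8529/10000
8 4 4017/5000
s(2.5y) = (1/(9059/10000) − 1)/(5/2) = 1882/45295 ≈ 4.1550%

step 1 [0.5y] bond c/2=9/400: DF=(3975071/4000000 − 9/400·(0))/(1+9/400) = 9719/10000 ≈ 0.971900
step 2 [1y] zero: DF = P = 9641/10000 ≈ 0.964100
step 3 [1.5y] swap r/2=693/28667: DF=(1 − 693/28667·(0.971900+0.964100))/(1+693/28667) = 9307/10000 ≈ 0.930700
step 4 [2y] zero: DF = P = 9129/10000 ≈ 0.912900
step 5 [2.5y] zero: DF = P = 9059/10000 ≈ 0.905900
step 6 [3y] zero: DF = P = 8981/10000 ≈ 0.898100
step 7 [3.5y] zero: DF = P = 8529/10000 ≈ 0.852900
step 8 [4y] zero: DF = P = 4017/5000 ≈ 0.803400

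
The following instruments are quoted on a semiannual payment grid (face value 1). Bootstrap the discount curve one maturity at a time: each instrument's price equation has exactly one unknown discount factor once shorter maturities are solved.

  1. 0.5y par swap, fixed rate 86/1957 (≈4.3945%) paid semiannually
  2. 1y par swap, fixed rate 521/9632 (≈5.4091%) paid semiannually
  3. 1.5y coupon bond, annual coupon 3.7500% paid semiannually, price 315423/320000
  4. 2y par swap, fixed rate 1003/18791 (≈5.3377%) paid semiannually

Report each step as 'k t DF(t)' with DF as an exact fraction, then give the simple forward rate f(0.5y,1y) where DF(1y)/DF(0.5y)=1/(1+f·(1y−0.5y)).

step 1 [0.5y] swap r/2=43/1957: DF=(1 − 43/1957·(0))/(1+43/1957) = 1957/2000 ≈ 0.978500
step 2 [1y] swap r/2=521/19264: DF=(1 − 521/19264·(0.978500))/(1+521/19264) = 9479/10000 ≈ 0.947900
step 3 [1.5y] bond c/2=3/160: DF=(315423/320000 − 3/160·(0.978500+0.947900))/(1+3/160) = 9321/10000 ≈ 0.932100
step 4 [2y] swap r/2=1003/37582: DF=(1 − 1003/37582·(0.978500+0.947900+0.932100))/(1+1003/37582) = 8997/10000 ≈ 0.899700

1 1/2 1957/2000
2 1 9479/10000
3 3/2 9321/10000
4 2 8997/10000
f(0.5y,1y) = ((1957/2000)/(9479/10000) − 1)/(1/2) = 612/9479 ≈ 6.4564%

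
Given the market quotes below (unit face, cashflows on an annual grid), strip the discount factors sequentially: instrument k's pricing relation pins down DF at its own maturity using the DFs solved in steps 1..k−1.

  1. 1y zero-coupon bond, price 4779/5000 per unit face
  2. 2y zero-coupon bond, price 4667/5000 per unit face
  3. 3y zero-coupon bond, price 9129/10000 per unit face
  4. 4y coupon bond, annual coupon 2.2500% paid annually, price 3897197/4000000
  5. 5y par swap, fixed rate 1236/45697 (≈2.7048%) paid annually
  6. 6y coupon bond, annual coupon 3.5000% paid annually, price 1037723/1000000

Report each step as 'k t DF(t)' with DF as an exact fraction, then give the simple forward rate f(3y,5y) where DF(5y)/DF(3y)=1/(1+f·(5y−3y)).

step 1 [1y] zero: DF = P = 4779/5000 ≈ 0.955800
step 2 [2y] zero: DF = P = 4667/5000 ≈ 0.933400
step 3 [3y] zero: DF = P = 9129/10000 ≈ 0.912900
step 4 [4y] bond c/1=9/400: DF=(3897197/4000000 − 9/400·(0.955800+0.933400+0.912900))/(1+9/400) = 557/625 ≈ 0.891200
step 5 [5y] swap r/1=1236/45697: DF=(1 − 1236/45697·(0.955800+0.933400+0.912900+0.891200))/(1+1236/45697) = 2191/2500 ≈ 0.876400
step 6 [6y] bond c/1=7/200: DF=(1037723/1000000 − 7/200·(0.955800+0.933400+0.912900+0.891200+0.876400))/(1+7/200) = 8481/10000 ≈ 0.848100

1 1 4779/5000
2 2 4667/5000
3 3 9129/10000
4 4 557/625
5 5 2191/2500
6 6 8481/10000
f(3y,5y) = ((9129/10000)/(2191/2500) − 1)/(2) = 365/17528 ≈ 2.0824%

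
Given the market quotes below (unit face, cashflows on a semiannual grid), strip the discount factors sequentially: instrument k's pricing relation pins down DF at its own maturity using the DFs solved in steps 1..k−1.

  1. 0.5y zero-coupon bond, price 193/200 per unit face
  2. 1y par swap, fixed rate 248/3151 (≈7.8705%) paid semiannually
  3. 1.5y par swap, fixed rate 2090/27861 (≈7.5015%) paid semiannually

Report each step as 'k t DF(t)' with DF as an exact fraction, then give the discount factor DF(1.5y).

step 1 [0.5y] zero: DF = P = 193/200 ≈ 0.965000
step 2 [1y] swap r/2=124/3151: DF=(1 − 124/3151·(0.965000))/(1+124/3151) = 1157/1250 ≈ 0.925600
step 3 [1.5y] swap r/2=1045/27861: DF=(1 − 1045/27861·(0.965000+0.925600))/(1+1045/27861) = 1791/2000 ≈ 0.895500

1 1/2 193/200
2 1 1157/1250
3 3/2 1791/2000
DF(1.5y) = 1791/2000 ≈ 0.895500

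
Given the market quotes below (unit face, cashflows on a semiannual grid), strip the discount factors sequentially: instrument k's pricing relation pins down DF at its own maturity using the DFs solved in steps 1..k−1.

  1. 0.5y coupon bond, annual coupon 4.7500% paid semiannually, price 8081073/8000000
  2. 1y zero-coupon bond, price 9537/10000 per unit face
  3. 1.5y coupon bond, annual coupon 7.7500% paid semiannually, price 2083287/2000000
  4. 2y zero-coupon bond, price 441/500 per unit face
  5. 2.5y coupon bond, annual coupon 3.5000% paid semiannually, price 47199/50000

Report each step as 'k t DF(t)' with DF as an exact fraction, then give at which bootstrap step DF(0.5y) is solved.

1 1/2 9867/10000
2 1 9537/10000
3 3/2 1163/1250
4 2 441/500
5 5/2 1079/1250
DF(0.5y) is solved at step 1

step 1 [0.5y] bond c/2=19/800: DF=(8081073/8000000 − 19/800·(0))/(1+19/800) = 9867/10000 ≈ 0.986700
step 2 [1y] zero: DF = P = 9537/10000 ≈ 0.953700
step 3 [1.5y] bond c/2=31/800: DF=(2083287/2000000 − 31/800·(0.986700+0.953700))/(1+31/800) = 1163/1250 ≈ 0.930400
step 4 [2y] zero: DF = P = 441/500 ≈ 0.882000
step 5 [2.5y] bond c/2=7/400: DF=(47199/50000 − 7/400·(0.986700+0.953700+0.930400+0.882000))/(1+7/400) = 1079/1250 ≈ 0.863200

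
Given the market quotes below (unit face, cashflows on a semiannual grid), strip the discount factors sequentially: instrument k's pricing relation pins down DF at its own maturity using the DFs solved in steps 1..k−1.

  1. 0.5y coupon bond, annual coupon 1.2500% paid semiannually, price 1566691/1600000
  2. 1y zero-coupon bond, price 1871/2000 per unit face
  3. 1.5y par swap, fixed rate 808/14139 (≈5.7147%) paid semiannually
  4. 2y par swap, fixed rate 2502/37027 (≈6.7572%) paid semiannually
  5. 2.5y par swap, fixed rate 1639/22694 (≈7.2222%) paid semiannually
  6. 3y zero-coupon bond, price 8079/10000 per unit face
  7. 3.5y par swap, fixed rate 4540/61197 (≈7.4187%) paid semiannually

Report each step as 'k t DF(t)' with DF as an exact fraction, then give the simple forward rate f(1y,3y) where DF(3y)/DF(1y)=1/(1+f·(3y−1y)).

1 1/2 9731/10000
2 1 1871/2000
3 3/2 1149/1250
4 2 8749/10000
5 5/2 8361/10000
6 3 8079/10000
7 7/2 773/1000
f(1y,3y) = ((1871/2000)/(8079/10000) − 1)/(2) = 638/8079 ≈ 7.8970%

step 1 [0.5y] bond c/2=1/160: DF=(1566691/1600000 − 1/160·(0))/(1+1/160) = 9731/10000 ≈ 0.973100
step 2 [1y] zero: DF = P = 1871/2000 ≈ 0.935500
step 3 [1.5y] swap r/2=404/14139: DF=(1 − 404/14139·(0.973100+0.935500))/(1+404/14139) = 1149/1250 ≈ 0.919200
step 4 [2y] swap r/2=1251/37027: DF=(1 − 1251/37027·(0.973100+0.935500+0.919200))/(1+1251/37027) = 8749/10000 ≈ 0.874900
step 5 [2.5y] swap r/2=1639/45388: DF=(1 − 1639/45388·(0.973100+0.935500+0.919200+0.874900))/(1+1639/45388) = 8361/10000 ≈ 0.836100
step 6 [3y] zero: DF = P = 8079/10000 ≈ 0.807900
step 7 [3.5y] swap r/2=2270/61197: DF=(1 − 2270/61197·(0.973100+0.935500+0.919200+0.874900+0.836100+0.807900))/(1+2270/61197) = 773/1000 ≈ 0.773000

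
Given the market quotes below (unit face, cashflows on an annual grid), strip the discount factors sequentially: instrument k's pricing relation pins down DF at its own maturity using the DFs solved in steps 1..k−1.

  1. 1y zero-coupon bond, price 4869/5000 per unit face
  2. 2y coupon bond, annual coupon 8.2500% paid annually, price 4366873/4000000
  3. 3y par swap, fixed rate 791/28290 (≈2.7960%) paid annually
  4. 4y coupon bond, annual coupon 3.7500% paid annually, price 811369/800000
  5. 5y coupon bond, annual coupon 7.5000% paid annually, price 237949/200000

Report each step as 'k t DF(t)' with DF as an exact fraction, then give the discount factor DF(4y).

step 1 [1y] zero: DF = P = 4869/5000 ≈ 0.973800
step 2 [2y] bond c/1=33/400: DF=(4366873/4000000 − 33/400·(0.973800))/(1+33/400) = 9343/10000 ≈ 0.934300
step 3 [3y] swap r/1=791/28290: DF=(1 − 791/28290·(0.973800+0.934300))/(1+791/28290) = 9209/10000 ≈ 0.920900
step 4 [4y] bond c/1=3/80: DF=(811369/800000 − 3/80·(0.973800+0.934300+0.920900))/(1+3/80) = 8753/10000 ≈ 0.875300
step 5 [5y] bond c/1=3/40: DF=(237949/200000 − 3/40·(0.973800+0.934300+0.920900+0.875300))/(1+3/40) = 8483/10000 ≈ 0.848300

1 1 4869/5000
2 2 9343/10000
3 3 9209/10000
4 4 8753/10000
5 5 8483/10000
DF(4y) = 8753/10000 ≈ 0.875300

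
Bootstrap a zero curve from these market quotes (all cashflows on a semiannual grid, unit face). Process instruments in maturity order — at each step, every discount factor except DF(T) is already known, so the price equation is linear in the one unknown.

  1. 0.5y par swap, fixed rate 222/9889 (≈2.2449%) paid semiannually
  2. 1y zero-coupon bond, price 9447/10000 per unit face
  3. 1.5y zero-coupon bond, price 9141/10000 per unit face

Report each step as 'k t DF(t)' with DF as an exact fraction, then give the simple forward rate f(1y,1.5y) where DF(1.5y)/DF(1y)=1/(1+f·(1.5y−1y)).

1 1/2 9889/10000
2 1 9447/10000
3 3/2 9141/10000
f(1y,1.5y) = ((9447/10000)/(9141/10000) − 1)/(1/2) = 204/3047 ≈ 6.6951%

step 1 [0.5y] swap r/2=111/9889: DF=(1 − 111/9889·(0))/(1+111/9889) = 9889/10000 ≈ 0.988900
step 2 [1y] zero: DF = P = 9447/10000 ≈ 0.944700
step 3 [1.5y] zero: DF = P = 9141/10000 ≈ 0.914100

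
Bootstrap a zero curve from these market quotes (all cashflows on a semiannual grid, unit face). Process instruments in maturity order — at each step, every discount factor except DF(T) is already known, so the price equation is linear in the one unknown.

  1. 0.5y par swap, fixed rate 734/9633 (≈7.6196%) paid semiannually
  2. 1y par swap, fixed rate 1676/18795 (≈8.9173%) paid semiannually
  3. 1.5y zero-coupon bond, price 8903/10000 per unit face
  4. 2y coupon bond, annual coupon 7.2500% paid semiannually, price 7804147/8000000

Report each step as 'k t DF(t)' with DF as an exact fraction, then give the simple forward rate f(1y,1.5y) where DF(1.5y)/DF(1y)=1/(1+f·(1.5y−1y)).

step 1 [0.5y] swap r/2=367/9633: DF=(1 − 367/9633·(0))/(1+367/9633) = 9633/10000 ≈ 0.963300
step 2 [1y] swap r/2=838/18795: DF=(1 − 838/18795·(0.963300))/(1+838/18795) = 4581/5000 ≈ 0.916200
step 3 [1.5y] zero: DF = P = 8903/10000 ≈ 0.890300
step 4 [2y] bond c/2=29/800: DF=(7804147/8000000 − 29/800·(0.963300+0.916200+0.890300))/(1+29/800) = 1689/2000 ≈ 0.844500

1 1/2 9633/10000
2 1 4581/5000
3 3/2 8903/10000
4 2 1689/2000
f(1y,1.5y) = ((4581/5000)/(8903/10000) − 1)/(1/2) = 518/8903 ≈ 5.8183%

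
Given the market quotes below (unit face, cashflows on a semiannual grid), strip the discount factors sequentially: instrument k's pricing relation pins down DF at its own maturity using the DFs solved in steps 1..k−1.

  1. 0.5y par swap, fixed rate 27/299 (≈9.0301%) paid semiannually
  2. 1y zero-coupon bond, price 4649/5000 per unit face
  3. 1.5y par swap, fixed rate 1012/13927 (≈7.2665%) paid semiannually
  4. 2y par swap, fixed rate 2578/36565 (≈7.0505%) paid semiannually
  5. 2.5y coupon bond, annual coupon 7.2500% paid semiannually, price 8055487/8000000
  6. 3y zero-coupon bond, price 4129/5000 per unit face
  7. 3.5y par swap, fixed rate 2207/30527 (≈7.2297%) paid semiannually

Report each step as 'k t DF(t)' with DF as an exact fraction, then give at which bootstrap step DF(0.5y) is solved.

step 1 [0.5y] swap r/2=27/598: DF=(1 − 27/598·(0))/(1+27/598) = 598/625 ≈ 0.956800
step 2 [1y] zero: DF = P = 4649/5000 ≈ 0.929800
step 3 [1.5y] swap r/2=506/13927: DF=(1 − 506/13927·(0.956800+0.929800))/(1+506/13927) = 2247/2500 ≈ 0.898800
step 4 [2y] swap r/2=1289/36565: DF=(1 − 1289/36565·(0.956800+0.929800+0.898800))/(1+1289/36565) = 8711/10000 ≈ 0.871100
step 5 [2.5y] bond c/2=29/800: DF=(8055487/8000000 − 29/800·(0.956800+0.929800+0.898800+0.871100))/(1+29/800) = 4219/5000 ≈ 0.843800
step 6 [3y] zero: DF = P = 4129/5000 ≈ 0.825800
step 7 [3.5y] swap r/2=2207/61054: DF=(1 − 2207/61054·(0.956800+0.929800+0.898800+0.871100+0.843800+0.825800))/(1+2207/61054) = 7793/10000 ≈ 0.779300

1 1/2 598/625
2 1 4649/5000
3 3/2 2247/2500
4 2 8711/10000
5 5/2 4219/5000
6 3 4129/5000
7 7/2 7793/10000
DF(0.5y) is solved at step 1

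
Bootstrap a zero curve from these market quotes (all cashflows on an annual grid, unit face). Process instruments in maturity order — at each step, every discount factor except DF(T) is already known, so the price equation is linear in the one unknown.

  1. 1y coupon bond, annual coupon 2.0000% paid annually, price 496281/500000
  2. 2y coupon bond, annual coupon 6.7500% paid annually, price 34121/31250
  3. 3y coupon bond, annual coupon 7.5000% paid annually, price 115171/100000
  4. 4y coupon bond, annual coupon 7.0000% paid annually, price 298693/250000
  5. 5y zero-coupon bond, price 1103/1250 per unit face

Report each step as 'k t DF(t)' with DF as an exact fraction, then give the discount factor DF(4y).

1 1 9731/10000
2 2 9613/10000
3 3 2341/2500
4 4 1161/1250
5 5 1103/1250
DF(4y) = 1161/1250 ≈ 0.928800

step 1 [1y] bond c/1=1/50: DF=(496281/500000 − 1/50·(0))/(1+1/50) = 9731/10000 ≈ 0.973100
step 2 [2y] bond c/1=27/400: DF=(34121/31250 − 27/400·(0.973100))/(1+27/400) = 9613/10000 ≈ 0.961300
step 3 [3y] bond c/1=3/40: DF=(115171/100000 − 3/40·(0.973100+0.961300))/(1+3/40) = 2341/2500 ≈ 0.936400
step 4 [4y] bond c/1=7/100: DF=(298693/250000 − 7/100·(0.973100+0.961300+0.936400))/(1+7/100) = 1161/1250 ≈ 0.928800
step 5 [5y] zero: DF = P = 1103/1250 ≈ 0.882400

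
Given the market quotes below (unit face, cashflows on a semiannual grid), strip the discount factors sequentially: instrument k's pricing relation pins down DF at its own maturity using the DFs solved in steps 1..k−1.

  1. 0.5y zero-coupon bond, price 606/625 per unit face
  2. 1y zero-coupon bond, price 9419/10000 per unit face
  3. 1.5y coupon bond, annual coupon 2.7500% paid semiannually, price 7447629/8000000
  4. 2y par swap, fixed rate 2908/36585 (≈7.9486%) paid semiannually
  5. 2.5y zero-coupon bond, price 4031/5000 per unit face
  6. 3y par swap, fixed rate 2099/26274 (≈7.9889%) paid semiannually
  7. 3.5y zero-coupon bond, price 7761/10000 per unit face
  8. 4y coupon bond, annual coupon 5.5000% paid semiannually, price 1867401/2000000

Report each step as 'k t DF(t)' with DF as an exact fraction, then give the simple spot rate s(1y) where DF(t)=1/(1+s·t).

1 1/2 606/625
2 1 9419/10000
3 3/2 2231/2500
4 2 4273/5000
5 5/2 4031/5000
6 3 7901/10000
7 7/2 7761/10000
8 4 7473/10000
s(1y) = (1/(9419/10000) − 1)/(1) = 581/9419 ≈ 6.1684%

step 1 [0.5y] zero: DF = P = 606/625 ≈ 0.969600
step 2 [1y] zero: DF = P = 9419/10000 ≈ 0.941900
step 3 [1.5y] bond c/2=11/800: DF=(7447629/8000000 − 11/800·(0.969600+0.941900))/(1+11/800) = 2231/2500 ≈ 0.892400
step 4 [2y] swap r/2=1454/36585: DF=(1 − 1454/36585·(0.969600+0.941900+0.892400))/(1+1454/36585) = 4273/5000 ≈ 0.854600
step 5 [2.5y] zero: DF = P = 4031/5000 ≈ 0.806200
step 6 [3y] swap r/2=2099/52548: DF=(1 − 2099/52548·(0.969600+0.941900+0.892400+0.854600+0.806200))/(1+2099/52548) = 7901/10000 ≈ 0.790100
step 7 [3.5y] zero: DF = P = 7761/10000 ≈ 0.776100
step 8 [4y] bond c/2=11/400: DF=(1867401/2000000 − 11/400·(0.969600+0.941900+0.892400+0.854600+0.806200+0.790100+0.776100))/(1+11/400) = 7473/10000 ≈ 0.747300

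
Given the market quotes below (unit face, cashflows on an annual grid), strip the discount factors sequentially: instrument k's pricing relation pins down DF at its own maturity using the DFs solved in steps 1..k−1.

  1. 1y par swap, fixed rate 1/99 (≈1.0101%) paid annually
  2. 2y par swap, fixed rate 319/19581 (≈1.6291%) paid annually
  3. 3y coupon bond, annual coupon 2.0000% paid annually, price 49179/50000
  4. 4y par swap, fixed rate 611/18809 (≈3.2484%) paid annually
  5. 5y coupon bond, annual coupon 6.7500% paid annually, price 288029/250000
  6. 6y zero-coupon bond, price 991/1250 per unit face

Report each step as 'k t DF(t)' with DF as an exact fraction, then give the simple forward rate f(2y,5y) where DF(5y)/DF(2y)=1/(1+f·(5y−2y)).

step 1 [1y] swap r/1=1/99: DF=(1 − 1/99·(0))/(1+1/99) = 99/100 ≈ 0.990000
step 2 [2y] swap r/1=319/19581: DF=(1 − 319/19581·(0.990000))/(1+319/19581) = 9681/10000 ≈ 0.968100
step 3 [3y] bond c/1=1/50: DF=(49179/50000 − 1/50·(0.990000+0.968100))/(1+1/50) = 9259/10000 ≈ 0.925900
step 4 [4y] swap r/1=611/18809: DF=(1 − 611/18809·(0.990000+0.968100+0.925900))/(1+611/18809) = 4389/5000 ≈ 0.877800
step 5 [5y] bond c/1=27/400: DF=(288029/250000 − 27/400·(0.990000+0.968100+0.925900+0.877800))/(1+27/400) = 4207/5000 ≈ 0.841400
step 6 [6y] zero: DF = P = 991/1250 ≈ 0.792800

1 1 99/100
2 2 9681/10000
3 3 9259/10000
4 4 4389/5000
5 5 4207/5000
6 6 991/1250
f(2y,5y) = ((9681/10000)/(4207/5000) − 1)/(3) = 181/3606 ≈ 5.0194%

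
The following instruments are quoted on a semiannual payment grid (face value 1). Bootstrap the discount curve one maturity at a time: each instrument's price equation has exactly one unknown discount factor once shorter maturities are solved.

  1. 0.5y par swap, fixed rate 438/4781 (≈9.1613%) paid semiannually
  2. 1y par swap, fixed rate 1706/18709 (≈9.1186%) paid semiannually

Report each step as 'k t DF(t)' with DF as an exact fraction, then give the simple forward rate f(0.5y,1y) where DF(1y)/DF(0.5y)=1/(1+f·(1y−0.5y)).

step 1 [0.5y] swap r/2=219/4781: DF=(1 − 219/4781·(0))/(1+219/4781) = 4781/5000 ≈ 0.956200
step 2 [1y] swap r/2=853/18709: DF=(1 − 853/18709·(0.956200))/(1+853/18709) = 9147/10000 ≈ 0.914700

1 1/2 4781/5000
2 1 9147/10000
f(0.5y,1y) = ((4781/5000)/(9147/10000) − 1)/(1/2) = 830/9147 ≈ 9.0740%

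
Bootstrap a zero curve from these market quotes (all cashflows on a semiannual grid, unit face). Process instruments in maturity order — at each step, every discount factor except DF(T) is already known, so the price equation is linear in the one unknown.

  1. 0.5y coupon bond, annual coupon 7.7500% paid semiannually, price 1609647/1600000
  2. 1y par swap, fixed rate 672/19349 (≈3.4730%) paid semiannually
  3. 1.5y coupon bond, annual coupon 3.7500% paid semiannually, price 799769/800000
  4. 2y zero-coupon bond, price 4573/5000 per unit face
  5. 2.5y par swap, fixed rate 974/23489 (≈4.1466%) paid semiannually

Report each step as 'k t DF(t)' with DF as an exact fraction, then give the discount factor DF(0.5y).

step 1 [0.5y] bond c/2=31/800: DF=(1609647/1600000 − 31/800·(0))/(1+31/800) = 1937/2000 ≈ 0.968500
step 2 [1y] swap r/2=336/19349: DF=(1 − 336/19349·(0.968500))/(1+336/19349) = 604/625 ≈ 0.966400
step 3 [1.5y] bond c/2=3/160: DF=(799769/800000 − 3/160·(0.968500+0.966400))/(1+3/160) = 9457/10000 ≈ 0.945700
step 4 [2y] zero: DF = P = 4573/5000 ≈ 0.914600
step 5 [2.5y] swap r/2=487/23489: DF=(1 − 487/23489·(0.968500+0.966400+0.945700+0.914600))/(1+487/23489) = 4513/5000 ≈ 0.902600

1 1/2 1937/2000
2 1 604/625
3 3/2 9457/10000
4 2 4573/5000
5 5/2 4513/5000
DF(0.5y) = 1937/2000 ≈ 0.968500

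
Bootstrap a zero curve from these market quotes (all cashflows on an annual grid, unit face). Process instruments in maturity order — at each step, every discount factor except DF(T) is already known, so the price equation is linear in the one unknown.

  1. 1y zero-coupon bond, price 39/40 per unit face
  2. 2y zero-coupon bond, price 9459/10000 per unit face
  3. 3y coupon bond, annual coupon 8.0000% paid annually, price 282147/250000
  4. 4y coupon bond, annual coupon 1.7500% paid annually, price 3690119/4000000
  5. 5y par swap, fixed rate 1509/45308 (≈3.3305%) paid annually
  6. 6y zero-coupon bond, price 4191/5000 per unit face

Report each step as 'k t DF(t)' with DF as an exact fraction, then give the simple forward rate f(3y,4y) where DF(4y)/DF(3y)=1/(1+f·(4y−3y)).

1 1 39/40
2 2 9459/10000
3 3 9027/10000
4 4 8581/10000
5 5 8491/10000
6 6 4191/5000
f(3y,4y) = ((9027/10000)/(8581/10000) − 1)/(1) = 446/8581 ≈ 5.1975%

step 1 [1y] zero: DF = P = 39/40 ≈ 0.975000
step 2 [2y] zero: DF = P = 9459/10000 ≈ 0.945900
step 3 [3y] bond c/1=2/25: DF=(282147/250000 − 2/25·(0.975000+0.945900))/(1+2/25) = 9027/10000 ≈ 0.902700
step 4 [4y] bond c/1=7/400: DF=(3690119/4000000 − 7/400·(0.975000+0.945900+0.902700))/(1+7/400) = 8581/10000 ≈ 0.858100
step 5 [5y] swap r/1=1509/45308: DF=(1 − 1509/45308·(0.975000+0.945900+0.902700+0.858100))/(1+1509/45308) = 8491/10000 ≈ 0.849100
step 6 [6y] zero: DF = P = 4191/5000 ≈ 0.838200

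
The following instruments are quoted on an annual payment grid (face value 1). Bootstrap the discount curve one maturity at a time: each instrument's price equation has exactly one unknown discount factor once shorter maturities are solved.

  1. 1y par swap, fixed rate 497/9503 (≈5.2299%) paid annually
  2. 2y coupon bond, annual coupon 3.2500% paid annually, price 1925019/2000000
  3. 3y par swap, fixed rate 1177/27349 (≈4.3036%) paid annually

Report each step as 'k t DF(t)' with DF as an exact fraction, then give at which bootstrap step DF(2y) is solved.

1 1 9503/10000
2 2 9023/10000
3 3 8823/10000
DF(2y) is solved at step 2

step 1 [1y] swap r/1=497/9503: DF=(1 − 497/9503·(0))/(1+497/9503) = 9503/10000 ≈ 0.950300
step 2 [2y] bond c/1=13/400: DF=(1925019/2000000 − 13/400·(0.950300))/(1+13/400) = 9023/10000 ≈ 0.902300
step 3 [3y] swap r/1=1177/27349: DF=(1 − 1177/27349·(0.950300+0.902300))/(1+1177/27349) = 8823/10000 ≈ 0.882300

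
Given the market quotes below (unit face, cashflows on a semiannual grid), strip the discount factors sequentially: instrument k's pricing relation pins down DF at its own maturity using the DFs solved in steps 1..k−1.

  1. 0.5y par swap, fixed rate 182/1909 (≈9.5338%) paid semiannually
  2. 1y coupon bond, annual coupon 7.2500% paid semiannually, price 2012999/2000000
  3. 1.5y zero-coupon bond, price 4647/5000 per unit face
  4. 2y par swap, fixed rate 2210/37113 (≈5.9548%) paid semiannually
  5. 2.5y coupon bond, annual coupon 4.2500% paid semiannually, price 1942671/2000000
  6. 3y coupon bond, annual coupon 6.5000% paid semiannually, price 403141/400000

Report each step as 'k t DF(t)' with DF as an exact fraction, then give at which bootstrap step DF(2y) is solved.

1 1/2 1909/2000
2 1 9379/10000
3 3/2 4647/5000
4 2 1779/2000
5 5/2 8739/10000
6 3 4159/5000
DF(2y) is solved at step 4

step 1 [0.5y] swap r/2=91/1909: DF=(1 − 91/1909·(0))/(1+91/1909) = 1909/2000 ≈ 0.954500
step 2 [1y] bond c/2=29/800: DF=(2012999/2000000 − 29/800·(0.954500))/(1+29/800) = 9379/10000 ≈ 0.937900
step 3 [1.5y] zero: DF = P = 4647/5000 ≈ 0.929400
step 4 [2y] swap r/2=1105/37113: DF=(1 − 1105/37113·(0.954500+0.937900+0.929400))/(1+1105/37113) = 1779/2000 ≈ 0.889500
step 5 [2.5y] bond c/2=17/800: DF=(1942671/2000000 − 17/800·(0.954500+0.937900+0.929400+0.889500))/(1+17/800) = 8739/10000 ≈ 0.873900
step 6 [3y] bond c/2=13/400: DF=(403141/400000 − 13/400·(0.954500+0.937900+0.929400+0.889500+0.873900))/(1+13/400) = 4159/5000 ≈ 0.831800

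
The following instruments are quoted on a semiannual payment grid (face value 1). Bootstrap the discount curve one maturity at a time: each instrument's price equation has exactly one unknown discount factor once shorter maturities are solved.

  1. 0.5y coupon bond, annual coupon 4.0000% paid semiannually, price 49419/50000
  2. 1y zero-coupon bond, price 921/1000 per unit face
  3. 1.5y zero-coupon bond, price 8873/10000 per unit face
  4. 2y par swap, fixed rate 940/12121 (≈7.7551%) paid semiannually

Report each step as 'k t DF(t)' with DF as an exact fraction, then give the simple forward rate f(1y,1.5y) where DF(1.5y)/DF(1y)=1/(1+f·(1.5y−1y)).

1 1/2 969/1000
2 1 921/1000
3 3/2 8873/10000
4 2 859/1000
f(1y,1.5y) = ((921/1000)/(8873/10000) − 1)/(1/2) = 674/8873 ≈ 7.5961%

step 1 [0.5y] bond c/2=1/50: DF=(49419/50000 − 1/50·(0))/(1+1/50) = 969/1000 ≈ 0.969000
step 2 [1y] zero: DF = P = 921/1000 ≈ 0.921000
step 3 [1.5y] zero: DF = P = 8873/10000 ≈ 0.887300
step 4 [2y] swap r/2=470/12121: DF=(1 − 470/12121·(0.969000+0.921000+0.887300))/(1+470/12121) = 859/1000 ≈ 0.859000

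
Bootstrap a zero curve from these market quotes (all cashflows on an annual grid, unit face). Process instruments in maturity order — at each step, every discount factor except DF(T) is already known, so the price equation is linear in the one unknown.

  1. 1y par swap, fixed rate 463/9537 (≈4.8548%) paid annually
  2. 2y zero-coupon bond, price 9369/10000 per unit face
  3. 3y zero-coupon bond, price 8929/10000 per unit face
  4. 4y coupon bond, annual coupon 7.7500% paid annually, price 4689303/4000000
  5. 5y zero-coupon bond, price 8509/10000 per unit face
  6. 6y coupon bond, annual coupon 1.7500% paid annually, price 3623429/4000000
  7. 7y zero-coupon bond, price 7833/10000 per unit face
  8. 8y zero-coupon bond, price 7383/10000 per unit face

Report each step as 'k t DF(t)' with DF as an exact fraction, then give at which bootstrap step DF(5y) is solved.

1 1 9537/10000
2 2 9369/10000
3 3 8929/10000
4 4 4439/5000
5 5 8509/10000
6 6 13/16
7 7 7833/10000
8 8 7383/10000
DF(5y) is solved at step 5

step 1 [1y] swap r/1=463/9537: DF=(1 − 463/9537·(0))/(1+463/9537) = 9537/10000 ≈ 0.953700
step 2 [2y] zero: DF = P = 9369/10000 ≈ 0.936900
step 3 [3y] zero: DF = P = 8929/10000 ≈ 0.892900
step 4 [4y] bond c/1=31/400: DF=(4689303/4000000 − 31/400·(0.953700+0.936900+0.892900))/(1+31/400) = 4439/5000 ≈ 0.887800
step 5 [5y] zero: DF = P = 8509/10000 ≈ 0.850900
step 6 [6y] bond c/1=7/400: DF=(3623429/4000000 − 7/400·(0.953700+0.936900+0.892900+0.887800+0.850900))/(1+7/400) = 13/16 ≈ 0.812500
step 7 [7y] zero: DF = P = 7833/10000 ≈ 0.783300
step 8 [8y] zero: DF = P = 7383/10000 ≈ 0.738300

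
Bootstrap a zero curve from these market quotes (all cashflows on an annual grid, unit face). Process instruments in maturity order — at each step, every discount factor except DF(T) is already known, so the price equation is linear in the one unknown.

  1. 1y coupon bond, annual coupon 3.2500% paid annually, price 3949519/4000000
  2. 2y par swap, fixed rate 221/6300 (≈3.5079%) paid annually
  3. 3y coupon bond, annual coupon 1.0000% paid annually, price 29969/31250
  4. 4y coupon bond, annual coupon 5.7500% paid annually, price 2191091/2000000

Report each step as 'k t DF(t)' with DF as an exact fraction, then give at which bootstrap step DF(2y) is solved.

1 1 9563/10000
2 2 9337/10000
3 3 2327/2500
4 4 4413/5000
DF(2y) is solved at step 2

step 1 [1y] bond c/1=13/400: DF=(3949519/4000000 − 13/400·(0))/(1+13/400) = 9563/10000 ≈ 0.956300
step 2 [2y] swap r/1=221/6300: DF=(1 − 221/6300·(0.956300))/(1+221/6300) = 9337/10000 ≈ 0.933700
step 3 [3y] bond c/1=1/100: DF=(29969/31250 − 1/100·(0.956300+0.933700))/(1+1/100) = 2327/2500 ≈ 0.930800
step 4 [4y] bond c/1=23/400: DF=(2191091/2000000 − 23/400·(0.956300+0.933700+0.930800))/(1+23/400) = 4413/5000 ≈ 0.882600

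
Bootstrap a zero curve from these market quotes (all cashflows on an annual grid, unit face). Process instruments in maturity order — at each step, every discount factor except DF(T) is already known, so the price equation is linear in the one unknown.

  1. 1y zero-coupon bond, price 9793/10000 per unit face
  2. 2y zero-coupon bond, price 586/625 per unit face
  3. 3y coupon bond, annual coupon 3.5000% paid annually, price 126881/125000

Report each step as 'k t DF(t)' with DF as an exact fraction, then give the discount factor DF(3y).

step 1 [1y] zero: DF = P = 9793/10000 ≈ 0.979300
step 2 [2y] zero: DF = P = 586/625 ≈ 0.937600
step 3 [3y] bond c/1=7/200: DF=(126881/125000 − 7/200·(0.979300+0.937600))/(1+7/200) = 9159/10000 ≈ 0.915900

1 1 9793/10000
2 2 586/625
3 3 9159/10000
DF(3y) = 9159/10000 ≈ 0.915900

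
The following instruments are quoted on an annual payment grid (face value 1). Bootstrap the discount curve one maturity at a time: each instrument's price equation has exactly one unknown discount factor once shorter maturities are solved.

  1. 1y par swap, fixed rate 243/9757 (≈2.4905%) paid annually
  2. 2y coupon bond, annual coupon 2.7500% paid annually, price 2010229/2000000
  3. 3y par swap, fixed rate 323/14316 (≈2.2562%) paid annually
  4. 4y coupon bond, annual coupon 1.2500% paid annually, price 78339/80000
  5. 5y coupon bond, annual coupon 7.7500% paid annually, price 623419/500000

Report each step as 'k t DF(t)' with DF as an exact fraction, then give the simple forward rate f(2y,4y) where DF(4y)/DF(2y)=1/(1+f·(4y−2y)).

1 1 9757/10000
2 2 9521/10000
3 3 4677/5000
4 4 4659/5000
5 5 4421/5000
f(2y,4y) = ((9521/10000)/(4659/5000) − 1)/(2) = 203/18636 ≈ 1.0893%

step 1 [1y] swap r/1=243/9757: DF=(1 − 243/9757·(0))/(1+243/9757) = 9757/10000 ≈ 0.975700
step 2 [2y] bond c/1=11/400: DF=(2010229/2000000 − 11/400·(0.975700))/(1+11/400) = 9521/10000 ≈ 0.952100
step 3 [3y] swap r/1=323/14316: DF=(1 − 323/14316·(0.975700+0.952100))/(1+323/14316) = 4677/5000 ≈ 0.935400
step 4 [4y] bond c/1=1/80: DF=(78339/80000 − 1/80·(0.975700+0.952100+0.935400))/(1+1/80) = 4659/5000 ≈ 0.931800
step 5 [5y] bond c/1=31/400: DF=(623419/500000 − 31/400·(0.975700+0.952100+0.935400+0.931800))/(1+31/400) = 4421/5000 ≈ 0.884200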